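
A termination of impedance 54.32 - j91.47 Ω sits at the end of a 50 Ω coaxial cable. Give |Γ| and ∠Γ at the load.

Γ = (Z_L − Z_0)/(Z_L + Z_0) = (4.32 − j91.47)/(104.3 − j91.47)
|Γ| = 91.6/139 = 0.66

Γ ≈ 0.66 ∠ -46.1°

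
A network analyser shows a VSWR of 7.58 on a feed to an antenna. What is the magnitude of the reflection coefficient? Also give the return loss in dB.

|Γ| = (S − 1)/(S + 1) = (7.58 − 1)/(7.58 + 1) = 6.58/8.58
RL = −20·log₁₀|Γ| = −20·log₁₀(0.767)

|Γ| ≈ 0.767; return loss ≈ 2.31 dB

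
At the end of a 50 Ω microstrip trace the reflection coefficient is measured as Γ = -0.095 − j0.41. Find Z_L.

Z_L ≈ 30.1 − j30 Ω

Z_L = Z_0·(1 + Γ)/(1 − Γ) = 50·(0.905 − j0.41)/(1.09 + j0.41)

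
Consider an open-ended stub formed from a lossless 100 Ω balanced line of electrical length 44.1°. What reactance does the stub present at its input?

X_in ≈ -103 Ω (capacitive)

tan(βl) = 0.969
For an open-ended stub, Z_in = −jZ_0·cot(βl) = −jZ_0/tan(βl)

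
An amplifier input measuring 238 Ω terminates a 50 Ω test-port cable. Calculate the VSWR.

Γ = (238 − 50)/(238 + 50) = 0.653
VSWR = (1 + 0.653)/(1 − 0.653)

VSWR ≈ 4.76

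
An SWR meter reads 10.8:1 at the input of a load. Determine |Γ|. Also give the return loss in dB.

|Γ| ≈ 0.831; return loss ≈ 1.61 dB

|Γ| = (S − 1)/(S + 1) = (10.8 − 1)/(10.8 + 1) = 9.8/11.8
RL = −20·log₁₀|Γ| = −20·log₁₀(0.831)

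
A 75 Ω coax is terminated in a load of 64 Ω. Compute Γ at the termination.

Γ = (Z_L − Z_0)/(Z_L + Z_0) = (64 − 75)/(64 + 75) = -11/139

Γ = -0.0791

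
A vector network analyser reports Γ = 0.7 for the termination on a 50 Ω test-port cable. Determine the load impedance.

Z_L = Z_0·(1 + Γ)/(1 − Γ) = 50·(1.7)/(0.3)

Z_L ≈ 283 Ω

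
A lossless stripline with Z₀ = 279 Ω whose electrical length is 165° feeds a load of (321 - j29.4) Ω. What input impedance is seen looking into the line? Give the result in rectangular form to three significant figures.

tan(βl) = tan(165°) = -0.268
Z_in = Z_0·(Z_L + jZ_0·tanβl)/(Z_0 + jZ_L·tanβl)
     = 279·(321 − j104)/(271 − j86)

Z_in ≈ 331 − j2.17 Ω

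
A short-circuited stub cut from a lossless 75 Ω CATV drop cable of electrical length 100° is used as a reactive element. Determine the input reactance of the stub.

X_in ≈ -425 Ω (capacitive)

tan(βl) = -5.67
For a short-circuited stub, Z_in = jZ_0·tan(βl)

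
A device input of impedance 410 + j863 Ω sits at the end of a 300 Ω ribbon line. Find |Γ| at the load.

|Γ| ≈ 0.778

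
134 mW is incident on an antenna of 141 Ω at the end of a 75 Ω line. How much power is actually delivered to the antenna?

Γ = (141 − 75)/(141 + 75) = 0.306
|Γ|² = 0.0934
P_refl = |Γ|²·P_inc = 12.5 mW, P_del = (1 − |Γ|²)·P_inc = 121 mW

P_delivered ≈ 121 mW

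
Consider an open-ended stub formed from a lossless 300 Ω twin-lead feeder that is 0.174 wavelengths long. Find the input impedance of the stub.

βl = 2π × 0.174 = 62.6°
tan(βl) = 1.93
For an open-ended stub, Z_in = −jZ_0·cot(βl) = −jZ_0/tan(βl)

Z_in ≈ −j155 Ω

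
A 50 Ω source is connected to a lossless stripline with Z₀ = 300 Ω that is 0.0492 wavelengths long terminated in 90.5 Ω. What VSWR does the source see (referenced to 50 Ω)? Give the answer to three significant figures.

βl = 2π × 0.0492 = 17.7°
tan(βl) = 0.319
Z_in = Z_0·(Z_L + jZ_0·tanβl)/(Z_0 + jZ_L·tanβl) = 98.8 + j86.3 Ω
Γ_s = (Z_in − Z_s)/(Z_in + Z_s) = (48.8 + j86.3)/(149 + j86.3), |Γ_s| = 0.576
VSWR = (1 + |Γ_s|)/(1 − |Γ_s|)

VSWR ≈ 3.72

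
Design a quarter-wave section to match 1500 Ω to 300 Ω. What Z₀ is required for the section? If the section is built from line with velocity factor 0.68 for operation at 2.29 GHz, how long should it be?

Z_qwt = √(Z_0·R_L) = √(300 × 1500) = √450000
λ = 0.68·c/f = 0.0891 m, so l = λ/4 = 0.0223 m

Z_qwt ≈ 671 Ω; length ≈ 2.23 cm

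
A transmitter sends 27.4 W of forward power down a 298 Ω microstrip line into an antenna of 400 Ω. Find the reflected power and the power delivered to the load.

P_reflected ≈ 0.585 W; P_delivered ≈ 26.8 W

Γ = (400 − 298)/(400 + 298) = 0.146
|Γ|² = 0.0214
P_refl = |Γ|²·P_inc = 0.585 W, P_del = (1 − |Γ|²)·P_inc = 26.8 W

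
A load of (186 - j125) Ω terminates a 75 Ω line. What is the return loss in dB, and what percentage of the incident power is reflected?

Γ = (111 − j125)/(261 − j125), |Γ| = 0.578
RL = −20·log₁₀(0.578) = 4.77 dB
P_refl/P_inc = |Γ|² = 0.334

RL ≈ 4.77 dB; 33.4% of incident power reflected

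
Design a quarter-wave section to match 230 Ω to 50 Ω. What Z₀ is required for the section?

Z_qwt = √(Z_0·R_L) = √(50 × 230) = √11500

Z_qwt ≈ 107 Ω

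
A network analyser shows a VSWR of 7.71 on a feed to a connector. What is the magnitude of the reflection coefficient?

|Γ| = (S − 1)/(S + 1) = (7.71 − 1)/(7.71 + 1) = 6.71/8.71

|Γ| ≈ 0.77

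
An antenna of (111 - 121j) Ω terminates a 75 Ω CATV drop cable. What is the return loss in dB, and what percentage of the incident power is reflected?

Γ = (36 − j121)/(186 − j121), |Γ| = 0.569
RL = −20·log₁₀(0.569) = 4.9 dB
P_refl/P_inc = |Γ|² = 0.324

RL ≈ 4.9 dB; 32.4% of incident power reflected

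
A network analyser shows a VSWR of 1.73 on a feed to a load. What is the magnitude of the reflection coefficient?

|Γ| = (S − 1)/(S + 1) = (1.73 − 1)/(1.73 + 1) = 0.73/2.73

|Γ| ≈ 0.267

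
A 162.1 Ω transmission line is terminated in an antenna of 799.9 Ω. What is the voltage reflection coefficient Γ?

Γ = 0.663

Γ = (Z_L − Z_0)/(Z_L + Z_0) = (799.9 − 162.1)/(799.9 + 162.1) = 637.8/962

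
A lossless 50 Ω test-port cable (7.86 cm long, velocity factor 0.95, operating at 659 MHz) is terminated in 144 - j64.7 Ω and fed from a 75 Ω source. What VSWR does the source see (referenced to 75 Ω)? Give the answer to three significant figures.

λ = v/f = 0.95·c / 659 MHz = 0.432 m
βl = 2π·l/λ = 2π × 0.182 = 65.4°
tan(βl) = 2.19
Z_in = Z_0·(Z_L + jZ_0·tanβl)/(Z_0 + jZ_L·tanβl) = 15.3 − j13.5 Ω
Γ_s = (Z_in − Z_s)/(Z_in + Z_s) = (-59.7 − j13.5)/(90.3 − j13.5), |Γ_s| = 0.67
VSWR = (1 + |Γ_s|)/(1 − |Γ_s|)

VSWR ≈ 5.06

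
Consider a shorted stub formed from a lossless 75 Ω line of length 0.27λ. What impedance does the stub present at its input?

Z_in ≈ −j594 Ω

βl = 2π × 0.27 = 97.2°
tan(βl) = -7.92
For a shorted stub, Z_in = jZ_0·tan(βl)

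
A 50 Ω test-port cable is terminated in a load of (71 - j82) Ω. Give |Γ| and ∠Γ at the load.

Γ = (Z_L − Z_0)/(Z_L + Z_0) = (21 − j82)/(121 − j82)
|Γ| = 84.6/146 = 0.579

Γ ≈ 0.579 ∠ -41.5°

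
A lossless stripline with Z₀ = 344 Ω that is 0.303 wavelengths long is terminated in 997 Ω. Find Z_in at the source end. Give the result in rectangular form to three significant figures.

Z_in ≈ 131 + j103 Ω

βl = 2π × 0.303 = 109°
tan(βl) = tan(109°) = -2.89
Z_in = Z_0·(Z_L + jZ_0·tanβl)/(Z_0 + jZ_L·tanβl)
     = 344·(997 − j995)/(344 − j2880)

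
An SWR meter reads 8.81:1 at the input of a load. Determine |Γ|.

|Γ| = (S − 1)/(S + 1) = (8.81 − 1)/(8.81 + 1) = 7.81/9.81

|Γ| ≈ 0.796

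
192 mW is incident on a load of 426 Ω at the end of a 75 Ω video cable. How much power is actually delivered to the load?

P_delivered ≈ 97.8 mW

Γ = (426 − 75)/(426 + 75) = 0.701
|Γ|² = 0.491
P_refl = |Γ|²·P_inc = 94.2 mW, P_del = (1 − |Γ|²)·P_inc = 97.8 mW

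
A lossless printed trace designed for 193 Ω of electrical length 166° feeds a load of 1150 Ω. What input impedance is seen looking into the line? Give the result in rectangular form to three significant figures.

Z_in ≈ 381 + j518 Ω

tan(βl) = tan(166°) = -0.249
Z_in = Z_0·(Z_L + jZ_0·tanβl)/(Z_0 + jZ_L·tanβl)
     = 193·(1150 − j48.1)/(193 − j287)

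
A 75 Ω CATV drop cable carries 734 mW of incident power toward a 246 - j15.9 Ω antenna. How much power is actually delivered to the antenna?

|Γ| = |(171 − j15.9)/(321 − j15.9)| = 0.534
|Γ|² = 0.286
P_refl = |Γ|²·P_inc = 210 mW, P_del = (1 − |Γ|²)·P_inc = 524 mW

P_delivered ≈ 524 mW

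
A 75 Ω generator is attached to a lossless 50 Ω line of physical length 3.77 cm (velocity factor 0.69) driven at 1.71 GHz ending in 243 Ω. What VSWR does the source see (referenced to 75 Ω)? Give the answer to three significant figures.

λ = v/f = 0.69·c / 1.71 GHz = 0.121 m
βl = 2π·l/λ = 2π × 0.311 = 112°
tan(βl) = -2.46
Z_in = Z_0·(Z_L + jZ_0·tanβl)/(Z_0 + jZ_L·tanβl) = 11.9 + j19.3 Ω
Γ_s = (Z_in − Z_s)/(Z_in + Z_s) = (-63.1 + j19.3)/(86.9 + j19.3), |Γ_s| = 0.741
VSWR = (1 + |Γ_s|)/(1 − |Γ_s|)

VSWR ≈ 6.73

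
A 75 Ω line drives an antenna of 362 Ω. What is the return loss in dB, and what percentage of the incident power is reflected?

RL ≈ 3.65 dB; 43.1% of incident power reflected

Γ = (362 − 75)/(362 + 75) = 0.657
RL = −20·log₁₀(0.657) = 3.65 dB
P_refl/P_inc = |Γ|² = 0.431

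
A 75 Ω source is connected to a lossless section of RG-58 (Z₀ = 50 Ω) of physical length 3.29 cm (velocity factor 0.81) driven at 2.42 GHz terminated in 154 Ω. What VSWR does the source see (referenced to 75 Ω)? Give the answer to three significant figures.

VSWR ≈ 4.09

λ = v/f = 0.81·c / 2.42 GHz = 0.1 m
βl = 2π·l/λ = 2π × 0.328 = 118°
tan(βl) = -1.88
Z_in = Z_0·(Z_L + jZ_0·tanβl)/(Z_0 + jZ_L·tanβl) = 20.2 + j23.1 Ω
Γ_s = (Z_in − Z_s)/(Z_in + Z_s) = (-54.8 + j23.1)/(95.2 + j23.1), |Γ_s| = 0.607
VSWR = (1 + |Γ_s|)/(1 − |Γ_s|)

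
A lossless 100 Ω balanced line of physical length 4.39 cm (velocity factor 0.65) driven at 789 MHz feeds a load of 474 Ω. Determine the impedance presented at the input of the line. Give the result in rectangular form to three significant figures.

Z_in ≈ 25.9 − j46.2 Ω

λ = v/f = 0.65·c / 789 MHz = 0.247 m
βl = 2π·l/λ = 2π × 0.178 = 63.9°
tan(βl) = tan(63.9°) = 2.05
Z_in = Z_0·(Z_L + jZ_0·tanβl)/(Z_0 + jZ_L·tanβl)
     = 100·(474 + j205)/(100 + j969)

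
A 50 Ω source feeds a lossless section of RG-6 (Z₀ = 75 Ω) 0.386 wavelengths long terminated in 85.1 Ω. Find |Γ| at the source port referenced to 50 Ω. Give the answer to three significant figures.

βl = 2π × 0.386 = 139°
tan(βl) = -0.871
Z_in = Z_0·(Z_L + jZ_0·tanβl)/(Z_0 + jZ_L·tanβl) = 75.7 + j9.5 Ω
Γ_s = (Z_in − Z_s)/(Z_in + Z_s) = (25.7 + j9.5)/(126 + j9.5), |Γ_s| = 0.217

|Γ| ≈ 0.217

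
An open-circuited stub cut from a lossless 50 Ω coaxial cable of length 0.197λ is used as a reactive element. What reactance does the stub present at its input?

βl = 2π × 0.197 = 70.9°
tan(βl) = 2.89
For an open-circuited stub, Z_in = −jZ_0·cot(βl) = −jZ_0/tan(βl)

X_in ≈ -17.3 Ω (capacitive)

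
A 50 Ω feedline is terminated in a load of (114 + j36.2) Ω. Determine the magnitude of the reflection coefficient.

|Γ| ≈ 0.438

Γ = (Z_L − Z_0)/(Z_L + Z_0) = (64 + j36.2)/(164 + j36.2)
|Γ| = 73.5/168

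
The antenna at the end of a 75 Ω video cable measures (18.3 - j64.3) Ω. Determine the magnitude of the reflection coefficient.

Γ = (Z_L − Z_0)/(Z_L + Z_0) = (-56.7 − j64.3)/(93.3 − j64.3)
|Γ| = 85.7/113

|Γ| ≈ 0.757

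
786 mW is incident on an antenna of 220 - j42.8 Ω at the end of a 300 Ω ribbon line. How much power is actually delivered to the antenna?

P_delivered ≈ 762 mW

|Γ| = |(-80 − j42.8)/(520 − j42.8)| = 0.174
|Γ|² = 0.0302
P_refl = |Γ|²·P_inc = 23.8 mW, P_del = (1 − |Γ|²)·P_inc = 762 mW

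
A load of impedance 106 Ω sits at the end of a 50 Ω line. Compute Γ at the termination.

Γ = 0.359

Γ = (Z_L − Z_0)/(Z_L + Z_0) = (106 − 50)/(106 + 50) = 56/156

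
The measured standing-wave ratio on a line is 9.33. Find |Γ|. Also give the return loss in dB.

|Γ| = (S − 1)/(S + 1) = (9.33 − 1)/(9.33 + 1) = 8.33/10.3
RL = −20·log₁₀|Γ| = −20·log₁₀(0.806)

|Γ| ≈ 0.806; return loss ≈ 1.87 dB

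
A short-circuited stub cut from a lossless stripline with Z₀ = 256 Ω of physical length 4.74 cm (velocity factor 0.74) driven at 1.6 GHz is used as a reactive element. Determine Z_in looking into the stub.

Z_in ≈ −j394 Ω

λ = v/f = 0.74·c / 1.6 GHz = 0.139 m
βl = 2π·l/λ = 2π × 0.342 = 123°
tan(βl) = -1.54
For a short-circuited stub, Z_in = jZ_0·tan(βl)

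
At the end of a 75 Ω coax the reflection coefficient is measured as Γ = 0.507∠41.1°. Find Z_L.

Z_L ≈ 113 + j101 Ω

Z_L = Z_0·(1 + Γ)/(1 − Γ) = 75·(1.38 + j0.333)/(0.618 − j0.333)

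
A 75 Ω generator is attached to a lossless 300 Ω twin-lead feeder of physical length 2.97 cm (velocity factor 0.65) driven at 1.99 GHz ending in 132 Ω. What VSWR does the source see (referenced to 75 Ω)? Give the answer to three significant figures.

VSWR ≈ 8.34

λ = v/f = 0.65·c / 1.99 GHz = 0.098 m
βl = 2π·l/λ = 2π × 0.303 = 109°
tan(βl) = -2.89
Z_in = Z_0·(Z_L + jZ_0·tanβl)/(Z_0 + jZ_L·tanβl) = 471 − j267 Ω
Γ_s = (Z_in − Z_s)/(Z_in + Z_s) = (396 − j267)/(546 − j267), |Γ_s| = 0.786
VSWR = (1 + |Γ_s|)/(1 − |Γ_s|)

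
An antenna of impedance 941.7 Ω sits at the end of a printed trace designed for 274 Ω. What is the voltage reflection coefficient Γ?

Γ = (Z_L − Z_0)/(Z_L + Z_0) = (941.7 − 274)/(941.7 + 274) = 667.7/1216

Γ = 0.549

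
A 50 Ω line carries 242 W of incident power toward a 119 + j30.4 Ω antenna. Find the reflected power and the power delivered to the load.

|Γ| = |(69 + j30.4)/(169 + j30.4)| = 0.439
|Γ|² = 0.193
P_refl = |Γ|²·P_inc = 46.7 W, P_del = (1 − |Γ|²)·P_inc = 195 W

P_reflected ≈ 46.7 W; P_delivered ≈ 195 W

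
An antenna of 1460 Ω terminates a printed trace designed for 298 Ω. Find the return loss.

Γ = (1460 − 298)/(1460 + 298) = 0.661
RL = −20·log₁₀|Γ| = −20·log₁₀(0.661)

RL ≈ 3.6 dB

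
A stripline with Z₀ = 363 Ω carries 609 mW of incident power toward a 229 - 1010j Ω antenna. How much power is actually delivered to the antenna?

P_delivered ≈ 148 mW

|Γ| = |(-134 − j1010)/(592 − j1010)| = 0.87
|Γ|² = 0.757
P_refl = |Γ|²·P_inc = 461 mW, P_del = (1 − |Γ|²)·P_inc = 148 mW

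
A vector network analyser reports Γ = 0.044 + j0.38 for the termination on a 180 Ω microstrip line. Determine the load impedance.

Z_L = Z_0·(1 + Γ)/(1 − Γ) = 180·(1.04 + j0.38)/(0.956 − j0.38)

Z_L ≈ 145 + j129 Ω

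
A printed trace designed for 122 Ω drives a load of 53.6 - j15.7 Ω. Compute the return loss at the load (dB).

RL ≈ 8 dB

Γ = (-68.4 − j15.7)/(175.6 − j15.7), |Γ| = 0.398
RL = −20·log₁₀|Γ| = −20·log₁₀(0.398)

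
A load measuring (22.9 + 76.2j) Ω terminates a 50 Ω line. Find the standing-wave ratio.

VSWR ≈ 7.58

Γ = (Z_L − Z_0)/(Z_L + Z_0) = (-27.1 + j76.2)/(72.9 + j76.2)
|Γ| = 80.9/105 = 0.767
VSWR = (1 + |Γ|)/(1 − |Γ|) = 1.77/0.233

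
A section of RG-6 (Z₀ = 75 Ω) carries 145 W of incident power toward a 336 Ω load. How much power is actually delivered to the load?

P_delivered ≈ 86.5 W

Γ = (336 − 75)/(336 + 75) = 0.635
|Γ|² = 0.403
P_refl = |Γ|²·P_inc = 58.5 W, P_del = (1 − |Γ|²)·P_inc = 86.5 W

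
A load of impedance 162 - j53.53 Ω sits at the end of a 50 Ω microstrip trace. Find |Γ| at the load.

|Γ| ≈ 0.568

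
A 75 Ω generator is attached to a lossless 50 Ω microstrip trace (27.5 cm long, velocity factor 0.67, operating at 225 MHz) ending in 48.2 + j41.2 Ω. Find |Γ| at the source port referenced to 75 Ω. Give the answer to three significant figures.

λ = v/f = 0.67·c / 225 MHz = 0.893 m
βl = 2π·l/λ = 2π × 0.308 = 111°
tan(βl) = -2.63
Z_in = Z_0·(Z_L + jZ_0·tanβl)/(Z_0 + jZ_L·tanβl) = 23.2 − j9.95 Ω
Γ_s = (Z_in − Z_s)/(Z_in + Z_s) = (-51.8 − j9.95)/(98.2 − j9.95), |Γ_s| = 0.535

|Γ| ≈ 0.535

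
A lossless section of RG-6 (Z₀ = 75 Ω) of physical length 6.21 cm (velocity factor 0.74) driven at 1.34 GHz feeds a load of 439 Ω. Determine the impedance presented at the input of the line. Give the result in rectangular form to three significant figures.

λ = v/f = 0.74·c / 1.34 GHz = 0.166 m
βl = 2π·l/λ = 2π × 0.375 = 135°
tan(βl) = tan(135°) = -1
Z_in = Z_0·(Z_L + jZ_0·tanβl)/(Z_0 + jZ_L·tanβl)
     = 75·(439 − j75.2)/(75 − j440)

Z_in ≈ 24.9 + j70.6 Ω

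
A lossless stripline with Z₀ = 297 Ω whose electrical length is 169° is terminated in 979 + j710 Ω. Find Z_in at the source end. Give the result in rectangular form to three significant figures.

tan(βl) = tan(169°) = -0.194
Z_in = Z_0·(Z_L + jZ_0·tanβl)/(Z_0 + jZ_L·tanβl)
     = 297·(979 + j652)/(435 − j190)

Z_in ≈ 398 + j619 Ω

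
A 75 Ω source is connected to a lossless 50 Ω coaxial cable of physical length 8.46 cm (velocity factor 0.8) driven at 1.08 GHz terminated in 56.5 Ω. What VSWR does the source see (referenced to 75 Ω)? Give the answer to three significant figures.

λ = v/f = 0.8·c / 1.08 GHz = 0.222 m
βl = 2π·l/λ = 2π × 0.381 = 137°
tan(βl) = -0.931
Z_in = Z_0·(Z_L + jZ_0·tanβl)/(Z_0 + jZ_L·tanβl) = 50.1 + j6.12 Ω
Γ_s = (Z_in − Z_s)/(Z_in + Z_s) = (-24.9 + j6.12)/(125 + j6.12), |Γ_s| = 0.205
VSWR = (1 + |Γ_s|)/(1 − |Γ_s|)

VSWR ≈ 1.52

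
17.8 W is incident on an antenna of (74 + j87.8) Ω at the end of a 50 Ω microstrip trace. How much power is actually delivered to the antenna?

P_delivered ≈ 11.4 W

|Γ| = |(24 + j87.8)/(124 + j87.8)| = 0.599
|Γ|² = 0.359
P_refl = |Γ|²·P_inc = 6.39 W, P_del = (1 − |Γ|²)·P_inc = 11.4 W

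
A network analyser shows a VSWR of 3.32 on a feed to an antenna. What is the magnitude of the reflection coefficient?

|Γ| ≈ 0.537

|Γ| = (S − 1)/(S + 1) = (3.32 − 1)/(3.32 + 1) = 2.32/4.32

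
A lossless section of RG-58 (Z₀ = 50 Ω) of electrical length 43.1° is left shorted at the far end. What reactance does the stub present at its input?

tan(βl) = 0.936
For a shorted stub, Z_in = jZ_0·tan(βl)

X_in ≈ 46.8 Ω (inductive)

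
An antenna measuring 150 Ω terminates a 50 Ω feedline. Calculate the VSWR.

For a purely resistive load, VSWR = R_L/Z_0 or Z_0/R_L (whichever > 1) = 150/50

VSWR ≈ 3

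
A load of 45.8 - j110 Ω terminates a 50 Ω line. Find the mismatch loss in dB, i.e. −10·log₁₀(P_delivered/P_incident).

Γ = (-4.2 − j110)/(95.8 − j110), |Γ| = 0.755
|Γ|² = 0.57, so P_del/P_inc = 1 − |Γ|² = 0.43
ML = −10·log₁₀(1 − |Γ|²)

mismatch loss ≈ 3.66 dB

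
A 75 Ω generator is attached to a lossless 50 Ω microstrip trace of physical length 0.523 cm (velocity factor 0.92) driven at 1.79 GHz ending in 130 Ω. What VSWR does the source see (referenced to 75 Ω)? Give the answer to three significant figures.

VSWR ≈ 1.85

λ = v/f = 0.92·c / 1.79 GHz = 0.154 m
βl = 2π·l/λ = 2π × 0.0339 = 12.2°
tan(βl) = 0.216
Z_in = Z_0·(Z_L + jZ_0·tanβl)/(Z_0 + jZ_L·tanβl) = 103 − j47.3 Ω
Γ_s = (Z_in − Z_s)/(Z_in + Z_s) = (28.4 − j47.3)/(178 − j47.3), |Γ_s| = 0.299
VSWR = (1 + |Γ_s|)/(1 − |Γ_s|)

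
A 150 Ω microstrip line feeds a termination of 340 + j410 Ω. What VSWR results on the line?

VSWR ≈ 5.83

Γ = (Z_L − Z_0)/(Z_L + Z_0) = (190 + j410)/(490 + j410)
|Γ| = 452/639 = 0.707
VSWR = (1 + |Γ|)/(1 − |Γ|) = 1.71/0.293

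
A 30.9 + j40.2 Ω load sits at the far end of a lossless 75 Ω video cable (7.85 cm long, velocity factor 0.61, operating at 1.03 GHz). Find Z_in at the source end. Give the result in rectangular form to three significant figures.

Z_in ≈ 24 + j12.7 Ω

λ = v/f = 0.61·c / 1.03 GHz = 0.178 m
βl = 2π·l/λ = 2π × 0.442 = 159°
tan(βl) = tan(159°) = -0.383
Z_in = Z_0·(Z_L + jZ_0·tanβl)/(Z_0 + jZ_L·tanβl)
     = 75·(30.9 + j11.5)/(90.4 − j11.8)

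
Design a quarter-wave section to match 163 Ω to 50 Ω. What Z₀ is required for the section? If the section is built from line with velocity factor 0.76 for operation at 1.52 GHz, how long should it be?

Z_qwt = √(Z_0·R_L) = √(50 × 163) = √8150
λ = 0.76·c/f = 0.15 m, so l = λ/4 = 0.0375 m

Z_qwt ≈ 90.3 Ω; length ≈ 3.75 cm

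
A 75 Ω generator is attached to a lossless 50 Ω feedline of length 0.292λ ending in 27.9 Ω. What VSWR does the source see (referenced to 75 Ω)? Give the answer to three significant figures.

VSWR ≈ 1.37

βl = 2π × 0.292 = 105°
tan(βl) = -3.7
Z_in = Z_0·(Z_L + jZ_0·tanβl)/(Z_0 + jZ_L·tanβl) = 77.9 − j24.2 Ω
Γ_s = (Z_in − Z_s)/(Z_in + Z_s) = (2.89 − j24.2)/(153 − j24.2), |Γ_s| = 0.157
VSWR = (1 + |Γ_s|)/(1 − |Γ_s|)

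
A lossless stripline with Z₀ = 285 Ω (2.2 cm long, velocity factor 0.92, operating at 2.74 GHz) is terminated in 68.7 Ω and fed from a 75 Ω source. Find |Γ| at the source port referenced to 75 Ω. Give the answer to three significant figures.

λ = v/f = 0.92·c / 2.74 GHz = 0.101 m
βl = 2π·l/λ = 2π × 0.218 = 78.6°
tan(βl) = 4.97
Z_in = Z_0·(Z_L + jZ_0·tanβl)/(Z_0 + jZ_L·tanβl) = 725 + j548 Ω
Γ_s = (Z_in − Z_s)/(Z_in + Z_s) = (650 + j548)/(800 + j548), |Γ_s| = 0.877

|Γ| ≈ 0.877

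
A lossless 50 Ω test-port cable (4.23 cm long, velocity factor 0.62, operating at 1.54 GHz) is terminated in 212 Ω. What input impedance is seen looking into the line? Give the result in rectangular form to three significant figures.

λ = v/f = 0.62·c / 1.54 GHz = 0.121 m
βl = 2π·l/λ = 2π × 0.35 = 126°
tan(βl) = tan(126°) = -1.37
Z_in = Z_0·(Z_L + jZ_0·tanβl)/(Z_0 + jZ_L·tanβl)
     = 50·(212 − j68.6)/(50 − j291)

Z_in ≈ 17.5 + j33.4 Ω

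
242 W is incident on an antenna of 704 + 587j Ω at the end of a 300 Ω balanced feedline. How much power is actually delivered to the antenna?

P_delivered ≈ 151 W

|Γ| = |(404 + j587)/(1004 + j587)| = 0.613
|Γ|² = 0.375
P_refl = |Γ|²·P_inc = 90.9 W, P_del = (1 − |Γ|²)·P_inc = 151 W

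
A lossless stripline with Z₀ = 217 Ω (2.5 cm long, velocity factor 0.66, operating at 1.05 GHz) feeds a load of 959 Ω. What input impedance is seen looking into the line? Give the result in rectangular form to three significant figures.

λ = v/f = 0.66·c / 1.05 GHz = 0.189 m
βl = 2π·l/λ = 2π × 0.133 = 47.7°
tan(βl) = tan(47.7°) = 1.1
Z_in = Z_0·(Z_L + jZ_0·tanβl)/(Z_0 + jZ_L·tanβl)
     = 217·(959 + j239)/(217 + j1050)

Z_in ≈ 86 − j180 Ω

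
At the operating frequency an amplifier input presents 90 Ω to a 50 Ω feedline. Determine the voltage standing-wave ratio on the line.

VSWR ≈ 1.8

Γ = (90 − 50)/(90 + 50) = 0.286
VSWR = (1 + 0.286)/(1 − 0.286)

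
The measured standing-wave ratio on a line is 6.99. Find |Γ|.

|Γ| ≈ 0.75

|Γ| = (S − 1)/(S + 1) = (6.99 − 1)/(6.99 + 1) = 5.99/7.99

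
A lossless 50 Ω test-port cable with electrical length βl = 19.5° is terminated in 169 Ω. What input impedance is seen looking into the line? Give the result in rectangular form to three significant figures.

tan(βl) = tan(19.5°) = 0.354
Z_in = Z_0·(Z_L + jZ_0·tanβl)/(Z_0 + jZ_L·tanβl)
     = 50·(169 + j17.7)/(50 + j59.8)

Z_in ≈ 78.2 − j75.9 Ω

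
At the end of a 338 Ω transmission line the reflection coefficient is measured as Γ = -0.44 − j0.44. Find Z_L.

Z_L ≈ 91.4 − j131 Ω

Z_L = Z_0·(1 + Γ)/(1 − Γ) = 338·(0.56 − j0.44)/(1.44 + j0.44)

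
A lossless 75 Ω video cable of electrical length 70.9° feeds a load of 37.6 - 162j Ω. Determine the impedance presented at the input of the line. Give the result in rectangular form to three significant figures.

tan(βl) = tan(70.9°) = 2.89
Z_in = Z_0·(Z_L + jZ_0·tanβl)/(Z_0 + jZ_L·tanβl)
     = 75·(37.6 + j54.6)/(543 + j109)

Z_in ≈ 6.45 + j6.25 Ω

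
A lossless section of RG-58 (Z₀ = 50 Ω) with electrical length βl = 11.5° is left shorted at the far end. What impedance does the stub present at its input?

Z_in ≈ +j10.2 Ω

tan(βl) = 0.203
For a shorted stub, Z_in = jZ_0·tan(βl)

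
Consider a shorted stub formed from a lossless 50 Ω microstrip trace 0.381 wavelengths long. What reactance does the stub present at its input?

X_in ≈ -46.4 Ω (capacitive)

βl = 2π × 0.381 = 137°
tan(βl) = -0.927
For a shorted stub, Z_in = jZ_0·tan(βl)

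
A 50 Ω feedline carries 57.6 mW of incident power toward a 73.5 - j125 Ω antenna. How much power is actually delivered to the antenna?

P_delivered ≈ 27.4 mW

|Γ| = |(23.5 − j125)/(123.5 − j125)| = 0.724
|Γ|² = 0.524
P_refl = |Γ|²·P_inc = 30.2 mW, P_del = (1 − |Γ|²)·P_inc = 27.4 mW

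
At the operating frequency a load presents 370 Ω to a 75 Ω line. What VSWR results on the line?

VSWR ≈ 4.93

Γ = (370 − 75)/(370 + 75) = 0.663
VSWR = (1 + 0.663)/(1 − 0.663)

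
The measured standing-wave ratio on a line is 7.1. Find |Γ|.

|Γ| ≈ 0.753

|Γ| = (S − 1)/(S + 1) = (7.1 − 1)/(7.1 + 1) = 6.1/8.1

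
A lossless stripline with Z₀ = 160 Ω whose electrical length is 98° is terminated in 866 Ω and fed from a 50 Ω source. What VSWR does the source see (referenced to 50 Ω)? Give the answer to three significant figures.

VSWR ≈ 2.1

tan(βl) = -7.12
Z_in = Z_0·(Z_L + jZ_0·tanβl)/(Z_0 + jZ_L·tanβl) = 30.1 + j21.7 Ω
Γ_s = (Z_in − Z_s)/(Z_in + Z_s) = (-19.9 + j21.7)/(80.1 + j21.7), |Γ_s| = 0.355
VSWR = (1 + |Γ_s|)/(1 − |Γ_s|)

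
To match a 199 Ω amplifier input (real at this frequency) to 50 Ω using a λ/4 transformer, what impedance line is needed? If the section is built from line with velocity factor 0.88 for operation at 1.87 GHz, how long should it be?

Z_qwt ≈ 99.7 Ω; length ≈ 3.53 cm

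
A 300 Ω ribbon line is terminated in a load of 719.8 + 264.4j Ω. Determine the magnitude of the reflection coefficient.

|Γ| ≈ 0.471

Γ = (Z_L − Z_0)/(Z_L + Z_0) = (419.8 + j264.4)/(1020 + j264.4)
|Γ| = 496/1050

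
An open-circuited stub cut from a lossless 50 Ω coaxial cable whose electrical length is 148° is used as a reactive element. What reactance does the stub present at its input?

X_in ≈ 80 Ω (inductive)

tan(βl) = -0.625
For an open-circuited stub, Z_in = −jZ_0·cot(βl) = −jZ_0/tan(βl)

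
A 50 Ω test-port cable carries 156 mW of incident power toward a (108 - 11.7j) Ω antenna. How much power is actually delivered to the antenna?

|Γ| = |(58 − j11.7)/(158 − j11.7)| = 0.373
|Γ|² = 0.139
P_refl = |Γ|²·P_inc = 21.8 mW, P_del = (1 − |Γ|²)·P_inc = 134 mW

P_delivered ≈ 134 mW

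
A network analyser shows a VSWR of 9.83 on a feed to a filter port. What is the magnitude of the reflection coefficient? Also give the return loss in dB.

|Γ| = (S − 1)/(S + 1) = (9.83 − 1)/(9.83 + 1) = 8.83/10.8
RL = −20·log₁₀|Γ| = −20·log₁₀(0.815)

|Γ| ≈ 0.815; return loss ≈ 1.77 dB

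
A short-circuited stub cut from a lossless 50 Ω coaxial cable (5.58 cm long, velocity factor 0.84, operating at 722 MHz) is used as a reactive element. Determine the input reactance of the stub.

X_in ≈ 78.6 Ω (inductive)

λ = v/f = 0.84·c / 722 MHz = 0.349 m
βl = 2π·l/λ = 2π × 0.16 = 57.6°
tan(βl) = 1.57
For a short-circuited stub, Z_in = jZ_0·tan(βl)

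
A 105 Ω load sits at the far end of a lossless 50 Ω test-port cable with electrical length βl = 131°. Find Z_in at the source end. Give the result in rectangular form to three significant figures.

tan(βl) = tan(131°) = -1.15
Z_in = Z_0·(Z_L + jZ_0·tanβl)/(Z_0 + jZ_L·tanβl)
     = 50·(105 − j57.5)/(50 − j121)

Z_in ≈ 35.7 + j28.7 Ω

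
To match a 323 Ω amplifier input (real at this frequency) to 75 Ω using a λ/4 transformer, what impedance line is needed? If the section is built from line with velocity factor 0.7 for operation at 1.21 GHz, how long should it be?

Z_qwt ≈ 156 Ω; length ≈ 4.34 cm

Z_qwt = √(Z_0·R_L) = √(75 × 323) = √24220
λ = 0.7·c/f = 0.174 m, so l = λ/4 = 0.0434 m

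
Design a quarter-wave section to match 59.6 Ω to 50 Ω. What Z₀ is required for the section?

Z_qwt = √(Z_0·R_L) = √(50 × 59.6) = √2980

Z_qwt ≈ 54.6 Ω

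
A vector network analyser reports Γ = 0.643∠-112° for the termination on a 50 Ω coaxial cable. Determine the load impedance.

Z_L ≈ 15.5 − j31.5 Ω

Z_L = Z_0·(1 + Γ)/(1 − Γ) = 50·(0.759 − j0.596)/(1.24 + j0.596)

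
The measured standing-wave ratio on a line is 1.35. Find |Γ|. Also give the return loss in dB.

|Γ| ≈ 0.149; return loss ≈ 16.5 dB

|Γ| = (S − 1)/(S + 1) = (1.35 − 1)/(1.35 + 1) = 0.35/2.35
RL = −20·log₁₀|Γ| = −20·log₁₀(0.149)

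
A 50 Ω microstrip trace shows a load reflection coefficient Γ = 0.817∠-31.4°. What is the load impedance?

Z_L = Z_0·(1 + Γ)/(1 − Γ) = 50·(1.7 − j0.426)/(0.303 + j0.426)

Z_L ≈ 60.9 − j156 Ω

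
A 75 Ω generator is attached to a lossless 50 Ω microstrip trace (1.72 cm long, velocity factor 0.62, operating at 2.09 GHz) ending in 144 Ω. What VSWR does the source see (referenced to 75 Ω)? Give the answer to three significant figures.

VSWR ≈ 4.05

λ = v/f = 0.62·c / 2.09 GHz = 0.089 m
βl = 2π·l/λ = 2π × 0.193 = 69.6°
tan(βl) = 2.69
Z_in = Z_0·(Z_L + jZ_0·tanβl)/(Z_0 + jZ_L·tanβl) = 19.4 − j16.1 Ω
Γ_s = (Z_in − Z_s)/(Z_in + Z_s) = (-55.6 − j16.1)/(94.4 − j16.1), |Γ_s| = 0.604
VSWR = (1 + |Γ_s|)/(1 − |Γ_s|)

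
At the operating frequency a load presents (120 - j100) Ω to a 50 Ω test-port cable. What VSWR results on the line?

VSWR ≈ 4.25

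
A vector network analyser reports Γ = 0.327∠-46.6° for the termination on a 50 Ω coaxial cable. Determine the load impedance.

Z_L = Z_0·(1 + Γ)/(1 − Γ) = 50·(1.22 − j0.238)/(0.775 + j0.238)

Z_L ≈ 67.9 − j36.1 Ω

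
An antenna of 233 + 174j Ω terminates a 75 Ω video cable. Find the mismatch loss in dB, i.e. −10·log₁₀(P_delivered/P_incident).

mismatch loss ≈ 2.53 dB

Γ = (158 + j174)/(308 + j174), |Γ| = 0.664
|Γ|² = 0.441, so P_del/P_inc = 1 − |Γ|² = 0.559
ML = −10·log₁₀(1 − |Γ|²)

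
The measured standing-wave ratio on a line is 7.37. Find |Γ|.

|Γ| ≈ 0.761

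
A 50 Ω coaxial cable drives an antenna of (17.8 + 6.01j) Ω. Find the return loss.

Γ = (-32.2 + j6.01)/(67.8 + j6.01), |Γ| = 0.481
RL = −20·log₁₀|Γ| = −20·log₁₀(0.481)

RL ≈ 6.35 dB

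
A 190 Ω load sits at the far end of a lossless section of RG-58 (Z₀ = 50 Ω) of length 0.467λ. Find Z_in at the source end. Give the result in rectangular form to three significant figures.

Z_in ≈ 121 + j86.3 Ω

βl = 2π × 0.467 = 168°
tan(βl) = tan(168°) = -0.21
Z_in = Z_0·(Z_L + jZ_0·tanβl)/(Z_0 + jZ_L·tanβl)
     = 50·(190 − j10.5)/(50 − j40)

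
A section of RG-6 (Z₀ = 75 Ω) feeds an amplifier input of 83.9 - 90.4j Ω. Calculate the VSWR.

VSWR ≈ 2.98

Γ = (Z_L − Z_0)/(Z_L + Z_0) = (8.9 − j90.4)/(158.9 − j90.4)
|Γ| = 90.8/183 = 0.497
VSWR = (1 + |Γ|)/(1 − |Γ|) = 1.5/0.503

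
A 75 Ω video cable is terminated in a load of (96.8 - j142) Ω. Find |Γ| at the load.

Γ = (Z_L − Z_0)/(Z_L + Z_0) = (21.8 − j142)/(171.8 − j142)
|Γ| = 144/223

|Γ| ≈ 0.645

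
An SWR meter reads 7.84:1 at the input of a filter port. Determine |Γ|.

|Γ| = (S − 1)/(S + 1) = (7.84 − 1)/(7.84 + 1) = 6.84/8.84

|Γ| ≈ 0.774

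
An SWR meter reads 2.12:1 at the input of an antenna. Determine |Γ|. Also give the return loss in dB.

|Γ| ≈ 0.359; return loss ≈ 8.9 dB

|Γ| = (S − 1)/(S + 1) = (2.12 − 1)/(2.12 + 1) = 1.12/3.12
RL = −20·log₁₀|Γ| = −20·log₁₀(0.359)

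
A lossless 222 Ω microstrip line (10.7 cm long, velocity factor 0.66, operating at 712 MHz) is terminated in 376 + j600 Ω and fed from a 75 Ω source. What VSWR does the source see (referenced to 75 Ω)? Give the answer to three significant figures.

λ = v/f = 0.66·c / 712 MHz = 0.278 m
βl = 2π·l/λ = 2π × 0.385 = 139°
tan(βl) = -0.884
Z_in = Z_0·(Z_L + jZ_0·tanβl)/(Z_0 + jZ_L·tanβl) = 48.8 + j141 Ω
Γ_s = (Z_in − Z_s)/(Z_in + Z_s) = (-26.2 + j141)/(124 + j141), |Γ_s| = 0.764
VSWR = (1 + |Γ_s|)/(1 − |Γ_s|)

VSWR ≈ 7.46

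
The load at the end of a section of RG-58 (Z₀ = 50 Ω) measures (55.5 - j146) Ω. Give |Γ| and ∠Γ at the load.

Γ = (Z_L − Z_0)/(Z_L + Z_0) = (5.5 − j146)/(105.5 − j146)
|Γ| = 146/180 = 0.811

Γ ≈ 0.811 ∠ -33.7°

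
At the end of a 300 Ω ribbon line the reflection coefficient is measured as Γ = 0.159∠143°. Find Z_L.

Z_L = Z_0·(1 + Γ)/(1 − Γ) = 300·(0.873 + j0.0957)/(1.13 − j0.0957)

Z_L ≈ 229 + j44.9 Ω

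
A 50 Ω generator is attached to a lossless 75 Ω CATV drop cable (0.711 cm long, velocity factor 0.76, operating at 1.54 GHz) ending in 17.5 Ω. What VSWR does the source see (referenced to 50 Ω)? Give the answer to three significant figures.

λ = v/f = 0.76·c / 1.54 GHz = 0.148 m
βl = 2π·l/λ = 2π × 0.048 = 17.3°
tan(βl) = 0.311
Z_in = Z_0·(Z_L + jZ_0·tanβl)/(Z_0 + jZ_L·tanβl) = 19.1 + j22 Ω
Γ_s = (Z_in − Z_s)/(Z_in + Z_s) = (-30.9 + j22)/(69.1 + j22), |Γ_s| = 0.523
VSWR = (1 + |Γ_s|)/(1 − |Γ_s|)

VSWR ≈ 3.19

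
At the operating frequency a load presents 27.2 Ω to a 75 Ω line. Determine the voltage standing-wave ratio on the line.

For a purely resistive load, VSWR = R_L/Z_0 or Z_0/R_L (whichever > 1) = 75/27.2

VSWR ≈ 2.76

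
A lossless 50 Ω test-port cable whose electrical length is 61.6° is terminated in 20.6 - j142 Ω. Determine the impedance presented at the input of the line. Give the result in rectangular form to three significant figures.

tan(βl) = tan(61.6°) = 1.85
Z_in = Z_0·(Z_L + jZ_0·tanβl)/(Z_0 + jZ_L·tanβl)
     = 50·(20.6 − j49.5)/(313 + j38.1)

Z_in ≈ 2.3 − j8.2 Ω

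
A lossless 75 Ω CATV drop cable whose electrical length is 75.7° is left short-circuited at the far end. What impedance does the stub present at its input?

Z_in ≈ +j294 Ω

tan(βl) = 3.92
For a short-circuited stub, Z_in = jZ_0·tan(βl)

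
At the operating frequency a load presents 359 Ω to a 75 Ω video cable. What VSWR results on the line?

VSWR ≈ 4.79

Γ = (359 − 75)/(359 + 75) = 0.654
VSWR = (1 + 0.654)/(1 − 0.654)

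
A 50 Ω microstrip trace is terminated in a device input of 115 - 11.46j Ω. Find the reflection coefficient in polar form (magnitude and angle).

Γ ≈ 0.399 ∠ -6.03°

Γ = (Z_L − Z_0)/(Z_L + Z_0) = (65 − j11.46)/(165 − j11.46)
|Γ| = 66/165 = 0.399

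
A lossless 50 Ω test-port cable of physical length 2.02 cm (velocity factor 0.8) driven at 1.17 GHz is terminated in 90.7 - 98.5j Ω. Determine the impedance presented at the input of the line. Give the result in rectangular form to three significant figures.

Z_in ≈ 18.4 − j36.1 Ω

λ = v/f = 0.8·c / 1.17 GHz = 0.205 m
βl = 2π·l/λ = 2π × 0.0985 = 35.5°
tan(βl) = tan(35.5°) = 0.712
Z_in = Z_0·(Z_L + jZ_0·tanβl)/(Z_0 + jZ_L·tanβl)
     = 50·(90.7 − j62.9)/(120 + j64.6)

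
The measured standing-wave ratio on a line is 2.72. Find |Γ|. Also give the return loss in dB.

|Γ| = (S − 1)/(S + 1) = (2.72 − 1)/(2.72 + 1) = 1.72/3.72
RL = −20·log₁₀|Γ| = −20·log₁₀(0.462)

|Γ| ≈ 0.462; return loss ≈ 6.7 dB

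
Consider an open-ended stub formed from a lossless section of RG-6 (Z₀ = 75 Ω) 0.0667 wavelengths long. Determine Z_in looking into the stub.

βl = 2π × 0.0667 = 24°
tan(βl) = 0.445
For an open-ended stub, Z_in = −jZ_0·cot(βl) = −jZ_0/tan(βl)

Z_in ≈ −j168 Ω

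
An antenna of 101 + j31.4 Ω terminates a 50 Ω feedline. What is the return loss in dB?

Γ = (51 + j31.4)/(151 + j31.4), |Γ| = 0.388
RL = −20·log₁₀|Γ| = −20·log₁₀(0.388)

RL ≈ 8.22 dB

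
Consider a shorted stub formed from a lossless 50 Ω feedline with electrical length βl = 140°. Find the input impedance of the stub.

tan(βl) = -0.839
For a shorted stub, Z_in = jZ_0·tan(βl)

Z_in ≈ −j42 Ω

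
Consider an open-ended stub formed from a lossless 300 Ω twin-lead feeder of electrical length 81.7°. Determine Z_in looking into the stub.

tan(βl) = 6.85
For an open-ended stub, Z_in = −jZ_0·cot(βl) = −jZ_0/tan(βl)

Z_in ≈ −j43.8 Ω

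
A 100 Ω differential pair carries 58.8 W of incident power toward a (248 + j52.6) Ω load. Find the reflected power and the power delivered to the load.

|Γ| = |(148 + j52.6)/(348 + j52.6)| = 0.446
|Γ|² = 0.199
P_refl = |Γ|²·P_inc = 11.7 W, P_del = (1 − |Γ|²)·P_inc = 47.1 W

P_reflected ≈ 11.7 W; P_delivered ≈ 47.1 W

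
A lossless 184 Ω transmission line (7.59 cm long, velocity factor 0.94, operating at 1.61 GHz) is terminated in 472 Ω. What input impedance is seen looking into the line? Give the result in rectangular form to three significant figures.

Z_in ≈ 245 + j198 Ω

λ = v/f = 0.94·c / 1.61 GHz = 0.175 m
βl = 2π·l/λ = 2π × 0.433 = 156°
tan(βl) = tan(156°) = -0.445
Z_in = Z_0·(Z_L + jZ_0·tanβl)/(Z_0 + jZ_L·tanβl)
     = 184·(472 − j81.9)/(184 − j210)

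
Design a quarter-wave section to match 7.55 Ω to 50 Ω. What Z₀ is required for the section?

Z_qwt = √(Z_0·R_L) = √(50 × 7.55) = √377.5

Z_qwt ≈ 19.4 Ω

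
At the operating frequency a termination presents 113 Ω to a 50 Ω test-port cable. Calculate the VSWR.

For a purely resistive load, VSWR = R_L/Z_0 or Z_0/R_L (whichever > 1) = 113/50

VSWR ≈ 2.26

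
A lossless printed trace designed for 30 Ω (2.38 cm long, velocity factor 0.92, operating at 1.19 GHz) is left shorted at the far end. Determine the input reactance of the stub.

λ = v/f = 0.92·c / 1.19 GHz = 0.232 m
βl = 2π·l/λ = 2π × 0.103 = 36.9°
tan(βl) = 0.752
For a shorted stub, Z_in = jZ_0·tan(βl)

X_in ≈ 22.6 Ω (inductive)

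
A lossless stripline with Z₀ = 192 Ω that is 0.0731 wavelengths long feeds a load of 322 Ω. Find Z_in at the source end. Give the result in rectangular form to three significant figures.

βl = 2π × 0.0731 = 26.3°
tan(βl) = tan(26.3°) = 0.495
Z_in = Z_0·(Z_L + jZ_0·tanβl)/(Z_0 + jZ_L·tanβl)
     = 192·(322 + j95)/(192 + j159)

Z_in ≈ 237 − j102 Ω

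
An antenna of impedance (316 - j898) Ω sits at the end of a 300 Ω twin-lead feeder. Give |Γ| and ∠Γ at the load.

Γ ≈ 0.825 ∠ -33.4°

Γ = (Z_L − Z_0)/(Z_L + Z_0) = (16 − j898)/(616 − j898)
|Γ| = 898/1090 = 0.825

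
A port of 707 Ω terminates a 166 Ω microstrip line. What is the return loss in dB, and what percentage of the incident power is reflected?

Γ = (707 − 166)/(707 + 166) = 0.62
RL = −20·log₁₀(0.62) = 4.16 dB
P_refl/P_inc = |Γ|² = 0.384

RL ≈ 4.16 dB; 38.4% of incident power reflected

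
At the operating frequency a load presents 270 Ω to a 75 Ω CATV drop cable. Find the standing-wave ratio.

For a purely resistive load, VSWR = R_L/Z_0 or Z_0/R_L (whichever > 1) = 270/75

VSWR ≈ 3.6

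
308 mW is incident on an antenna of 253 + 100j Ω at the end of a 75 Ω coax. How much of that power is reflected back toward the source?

|Γ| = |(178 + j100)/(328 + j100)| = 0.595
|Γ|² = 0.355
P_refl = |Γ|²·P_inc = 109 mW, P_del = (1 − |Γ|²)·P_inc = 199 mW

P_reflected ≈ 109 mW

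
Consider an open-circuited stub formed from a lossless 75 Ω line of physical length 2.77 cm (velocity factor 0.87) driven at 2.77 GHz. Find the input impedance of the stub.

Z_in ≈ +j21.3 Ω

λ = v/f = 0.87·c / 2.77 GHz = 0.0942 m
βl = 2π·l/λ = 2π × 0.294 = 106°
tan(βl) = -3.53
For an open-circuited stub, Z_in = −jZ_0·cot(βl) = −jZ_0/tan(βl)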